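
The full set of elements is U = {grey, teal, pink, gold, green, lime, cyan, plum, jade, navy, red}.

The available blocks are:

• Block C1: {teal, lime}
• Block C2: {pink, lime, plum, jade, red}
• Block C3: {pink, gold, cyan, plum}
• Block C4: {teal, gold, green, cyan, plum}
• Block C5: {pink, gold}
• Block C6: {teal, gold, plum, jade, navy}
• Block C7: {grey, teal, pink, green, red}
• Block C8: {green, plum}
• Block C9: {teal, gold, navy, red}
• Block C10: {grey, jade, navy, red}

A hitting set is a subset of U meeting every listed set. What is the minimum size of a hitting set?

4

Take H = {teal, gold, plum, red}. Each listed block contains at least one of these, so H is a hitting set of size 4.
The blocks C1, C5, C8, C10 are pairwise disjoint, so any hitting set needs a separate element for each — at least 4. Hence 4 is optimal.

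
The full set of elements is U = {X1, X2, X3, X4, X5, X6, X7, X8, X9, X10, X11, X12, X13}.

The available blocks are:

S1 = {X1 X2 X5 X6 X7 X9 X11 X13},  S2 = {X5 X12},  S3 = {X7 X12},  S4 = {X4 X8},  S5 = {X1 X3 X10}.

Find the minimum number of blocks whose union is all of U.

Take {S1, S2, S4, S5}. Their union is {X1, X2, X3, X4, X5, X6, X7, X8, X9, X10, X11, X12, X13}, which is all 13 elements.
Only S1 contains X2, so S1 is forced; the remaining 5 elements need at least 3 more blocks (each remaining block adds at most 2) — so at least 4 blocks are needed, and 4 is optimal.

4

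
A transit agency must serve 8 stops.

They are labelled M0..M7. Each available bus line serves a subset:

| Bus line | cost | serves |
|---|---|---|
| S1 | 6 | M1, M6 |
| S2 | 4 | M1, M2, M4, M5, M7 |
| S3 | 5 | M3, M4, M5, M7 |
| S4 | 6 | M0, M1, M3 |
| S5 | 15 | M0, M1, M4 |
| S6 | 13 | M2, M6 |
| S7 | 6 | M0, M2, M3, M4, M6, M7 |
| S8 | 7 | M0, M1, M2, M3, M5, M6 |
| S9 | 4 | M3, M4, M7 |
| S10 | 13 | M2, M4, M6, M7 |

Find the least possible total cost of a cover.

10

S2, S7 together cover every stop (S2 ∪ S7 = {M0, M1, M2, M3, M4, M5, M6, M7}); total cost 4 + 6 = 10.
No covering selection has total cost below 10.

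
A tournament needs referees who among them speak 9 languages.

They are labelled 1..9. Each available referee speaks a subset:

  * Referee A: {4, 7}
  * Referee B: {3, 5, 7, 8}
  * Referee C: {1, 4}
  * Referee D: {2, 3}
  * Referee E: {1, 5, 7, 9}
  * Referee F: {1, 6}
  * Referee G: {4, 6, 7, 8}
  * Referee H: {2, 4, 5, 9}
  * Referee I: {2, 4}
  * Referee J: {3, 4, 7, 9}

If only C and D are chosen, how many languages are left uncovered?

5

Union of C, D = {1, 2, 3, 4}.
Not covered: 5, 6, 7, 8, 9 — 5 languages.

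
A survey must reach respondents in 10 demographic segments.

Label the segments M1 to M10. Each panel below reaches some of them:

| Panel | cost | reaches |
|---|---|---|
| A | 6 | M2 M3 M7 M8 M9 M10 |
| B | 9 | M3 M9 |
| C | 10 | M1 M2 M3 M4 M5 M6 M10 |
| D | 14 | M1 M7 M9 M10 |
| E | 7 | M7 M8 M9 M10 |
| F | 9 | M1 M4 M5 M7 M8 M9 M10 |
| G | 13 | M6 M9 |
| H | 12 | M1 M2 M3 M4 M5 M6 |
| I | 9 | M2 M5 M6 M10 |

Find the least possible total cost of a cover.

A, C together cover every segment (A ∪ C = {M1, M2, M3, M4, M5, M6, M7, M8, M9, M10}); total cost 6 + 10 = 16.
No covering selection has total cost below 16.

16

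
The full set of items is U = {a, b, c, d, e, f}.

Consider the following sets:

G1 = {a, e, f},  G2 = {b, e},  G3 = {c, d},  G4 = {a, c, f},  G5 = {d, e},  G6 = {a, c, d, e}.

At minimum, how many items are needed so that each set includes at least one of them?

2

The 2 items {c, e} hit every set.
The sets G1, G3 are pairwise disjoint, so any hitting set needs a separate item for each — at least 2. Hence 2 is optimal.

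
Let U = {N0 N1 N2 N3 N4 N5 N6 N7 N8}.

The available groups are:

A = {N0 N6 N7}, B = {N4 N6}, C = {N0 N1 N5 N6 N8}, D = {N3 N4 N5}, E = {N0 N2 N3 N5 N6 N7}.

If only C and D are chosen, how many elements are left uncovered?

2

Union of C, D = {N0, N1, N3, N4, N5, N6, N8}.
Not covered: N2, N7 — 2 elements.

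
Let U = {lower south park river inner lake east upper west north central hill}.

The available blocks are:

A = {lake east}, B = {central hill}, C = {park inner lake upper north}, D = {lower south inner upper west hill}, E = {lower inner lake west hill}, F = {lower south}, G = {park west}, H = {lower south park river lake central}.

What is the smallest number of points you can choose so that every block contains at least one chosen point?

Take T = {south, park, lake, central}. Each listed block contains at least one of these, so T is a hitting set of size 4.
The blocks A, B, F, G are pairwise disjoint, so any hitting set needs a separate point for each — at least 4. Hence 4 is optimal.

4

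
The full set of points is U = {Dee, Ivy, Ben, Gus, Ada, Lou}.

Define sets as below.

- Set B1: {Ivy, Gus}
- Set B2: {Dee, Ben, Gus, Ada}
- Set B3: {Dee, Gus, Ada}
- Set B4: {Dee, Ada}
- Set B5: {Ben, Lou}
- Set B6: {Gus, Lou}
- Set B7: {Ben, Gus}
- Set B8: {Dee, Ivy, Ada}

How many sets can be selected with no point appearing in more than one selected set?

3

B1, B4, B5 are pairwise disjoint (B1={Ivy,Gus}; B4={Dee,Ada}; B5={Ben,Lou}).
Every remaining set overlaps one of these, and no 4 of the listed sets are pairwise disjoint, so 3 is the maximum.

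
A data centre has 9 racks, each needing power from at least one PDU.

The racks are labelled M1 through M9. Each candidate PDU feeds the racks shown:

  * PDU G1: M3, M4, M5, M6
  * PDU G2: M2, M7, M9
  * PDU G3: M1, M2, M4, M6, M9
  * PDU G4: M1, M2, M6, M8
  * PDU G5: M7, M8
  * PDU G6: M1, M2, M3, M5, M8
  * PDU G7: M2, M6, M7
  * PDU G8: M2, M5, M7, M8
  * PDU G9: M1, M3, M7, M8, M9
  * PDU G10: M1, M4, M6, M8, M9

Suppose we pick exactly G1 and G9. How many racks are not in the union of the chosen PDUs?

Union of G1, G9 = {M1, M3, M4, M5, M6, M7, M8, M9}.
Not covered: M2 — 1 rack.

1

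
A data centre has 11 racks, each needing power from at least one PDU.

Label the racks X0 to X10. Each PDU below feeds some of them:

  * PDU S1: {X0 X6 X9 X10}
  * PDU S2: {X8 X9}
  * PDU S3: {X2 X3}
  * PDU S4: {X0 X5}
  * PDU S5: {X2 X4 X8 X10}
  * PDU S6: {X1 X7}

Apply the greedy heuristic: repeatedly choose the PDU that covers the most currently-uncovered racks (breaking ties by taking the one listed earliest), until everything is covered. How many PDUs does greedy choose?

Greedy: pick S1 (covers 4 new) → pick S5 (covers 3 new) → pick S6 (covers 2 new) → pick S3 (covers 1 new) → pick S4 (covers 1 new). Total picks: 5.

5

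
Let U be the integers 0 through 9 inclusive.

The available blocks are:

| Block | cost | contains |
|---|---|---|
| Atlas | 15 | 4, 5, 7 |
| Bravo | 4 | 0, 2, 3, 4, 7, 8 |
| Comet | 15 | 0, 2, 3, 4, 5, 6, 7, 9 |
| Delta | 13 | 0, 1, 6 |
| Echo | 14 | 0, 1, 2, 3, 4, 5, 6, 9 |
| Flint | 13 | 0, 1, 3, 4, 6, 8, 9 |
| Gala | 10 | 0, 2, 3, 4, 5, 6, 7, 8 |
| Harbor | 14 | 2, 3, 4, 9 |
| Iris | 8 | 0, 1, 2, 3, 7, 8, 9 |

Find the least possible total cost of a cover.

Gala, Iris together cover every element (Gala ∪ Iris = {0, 1, 2, 3, 4, 5, 6, 7, 8, 9}); total cost 10 + 8 = 18.
No covering selection has total cost below 18.

18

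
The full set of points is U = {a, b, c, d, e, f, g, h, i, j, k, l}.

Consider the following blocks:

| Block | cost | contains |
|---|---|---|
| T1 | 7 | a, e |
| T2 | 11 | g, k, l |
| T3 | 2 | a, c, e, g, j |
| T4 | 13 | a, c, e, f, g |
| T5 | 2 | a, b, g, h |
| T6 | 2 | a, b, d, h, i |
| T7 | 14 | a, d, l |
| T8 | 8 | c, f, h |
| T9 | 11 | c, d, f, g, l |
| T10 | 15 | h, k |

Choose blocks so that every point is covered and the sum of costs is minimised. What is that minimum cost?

T2, T3, T6, T8 together cover every point (T2 ∪ T3 ∪ T6 ∪ T8 = {a, b, c, d, e, f, g, h, i, j, k, l}); total cost 11 + 2 + 2 + 8 = 23.
No covering selection has total cost below 23.

23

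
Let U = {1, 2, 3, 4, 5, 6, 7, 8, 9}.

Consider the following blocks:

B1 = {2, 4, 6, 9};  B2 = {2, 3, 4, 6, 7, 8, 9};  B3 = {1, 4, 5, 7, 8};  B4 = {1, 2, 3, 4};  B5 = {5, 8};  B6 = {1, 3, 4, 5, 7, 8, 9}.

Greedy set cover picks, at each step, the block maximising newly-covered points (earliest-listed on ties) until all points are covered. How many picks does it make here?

Greedy: pick B2 (covers 7 new) → pick B3 (covers 2 new). Total picks: 2.

2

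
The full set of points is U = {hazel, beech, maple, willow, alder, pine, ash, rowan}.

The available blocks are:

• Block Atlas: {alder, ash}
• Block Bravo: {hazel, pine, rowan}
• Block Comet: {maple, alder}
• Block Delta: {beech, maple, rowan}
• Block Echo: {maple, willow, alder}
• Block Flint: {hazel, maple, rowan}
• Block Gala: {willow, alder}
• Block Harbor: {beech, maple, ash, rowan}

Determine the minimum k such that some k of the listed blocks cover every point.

Bravo and Echo and Harbor together: Bravo ∪ Echo ∪ Harbor = {hazel, beech, maple, willow, alder, pine, ash, rowan} — every point is covered.
Only Bravo contains pine, so Bravo is forced; the remaining 5 points need at least 2 more blocks (each remaining block adds at most 3) — so at least 3 blocks are needed, and 3 is optimal.

3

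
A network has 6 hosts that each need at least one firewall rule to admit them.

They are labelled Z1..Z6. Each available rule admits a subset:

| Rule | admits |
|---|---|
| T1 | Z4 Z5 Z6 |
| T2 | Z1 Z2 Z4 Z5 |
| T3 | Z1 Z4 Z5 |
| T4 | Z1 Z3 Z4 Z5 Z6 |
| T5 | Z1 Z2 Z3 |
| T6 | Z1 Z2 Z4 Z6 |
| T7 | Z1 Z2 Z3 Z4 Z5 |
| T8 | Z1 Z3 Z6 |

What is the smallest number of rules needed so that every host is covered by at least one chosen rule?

T1 and T5 together: T1 ∪ T5 = {Z1, Z2, Z3, Z4, Z5, Z6} — every host is covered.
No single rule has all 6 hosts (the largest, T4, has 5), so 2 is optimal.

2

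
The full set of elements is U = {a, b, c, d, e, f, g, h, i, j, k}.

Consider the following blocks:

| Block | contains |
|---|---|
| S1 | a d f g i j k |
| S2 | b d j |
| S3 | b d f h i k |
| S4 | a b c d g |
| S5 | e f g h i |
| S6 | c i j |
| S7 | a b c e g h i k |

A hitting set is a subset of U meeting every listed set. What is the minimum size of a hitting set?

2

T = {d, i} meets every block (each contains at least one member of T), and |T| = 2.
The blocks S2, S5 are pairwise disjoint, so any hitting set needs a separate element for each — at least 2. Hence 2 is optimal.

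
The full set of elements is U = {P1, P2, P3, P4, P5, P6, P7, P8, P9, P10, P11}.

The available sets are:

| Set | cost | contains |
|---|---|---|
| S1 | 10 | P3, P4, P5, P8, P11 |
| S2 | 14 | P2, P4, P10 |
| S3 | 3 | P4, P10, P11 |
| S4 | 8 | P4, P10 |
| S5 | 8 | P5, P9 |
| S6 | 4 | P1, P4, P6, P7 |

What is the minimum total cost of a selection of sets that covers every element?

S1, S2, S5, S6 together cover every element (S1 ∪ S2 ∪ S5 ∪ S6 = {P1, P2, P3, P4, P5, P6, P7, P8, P9, P10, P11}); total cost 10 + 14 + 8 + 4 = 36.
The greedy pick S3, S6, S1, S5, S2 costs 39; no covering selection beats 36.

36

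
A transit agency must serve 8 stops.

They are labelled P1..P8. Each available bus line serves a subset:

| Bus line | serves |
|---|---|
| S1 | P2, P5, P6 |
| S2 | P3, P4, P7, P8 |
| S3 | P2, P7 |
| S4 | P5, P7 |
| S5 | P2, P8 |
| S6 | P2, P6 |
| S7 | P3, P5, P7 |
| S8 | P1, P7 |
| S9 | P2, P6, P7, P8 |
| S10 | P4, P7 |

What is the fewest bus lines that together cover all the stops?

Take {S1, S2, S8}. Their union is {P1, P2, P3, P4, P5, P6, P7, P8}, which is all 8 stops.
Only S8 contains P1, so S8 is forced; the remaining 6 stops need at least 2 more bus lines (each remaining bus line adds at most 3) — so at least 3 bus lines are needed, and 3 is optimal.

3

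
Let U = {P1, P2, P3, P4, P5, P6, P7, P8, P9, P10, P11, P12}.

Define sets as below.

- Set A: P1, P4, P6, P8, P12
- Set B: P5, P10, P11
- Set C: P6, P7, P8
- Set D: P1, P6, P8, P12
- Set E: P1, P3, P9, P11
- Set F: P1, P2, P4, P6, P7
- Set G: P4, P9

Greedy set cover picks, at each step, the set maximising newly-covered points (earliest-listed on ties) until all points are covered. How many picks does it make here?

Greedy: pick A (covers 5 new) → pick B (covers 3 new) → pick E (covers 2 new) → pick F (covers 2 new). Total picks: 4.

4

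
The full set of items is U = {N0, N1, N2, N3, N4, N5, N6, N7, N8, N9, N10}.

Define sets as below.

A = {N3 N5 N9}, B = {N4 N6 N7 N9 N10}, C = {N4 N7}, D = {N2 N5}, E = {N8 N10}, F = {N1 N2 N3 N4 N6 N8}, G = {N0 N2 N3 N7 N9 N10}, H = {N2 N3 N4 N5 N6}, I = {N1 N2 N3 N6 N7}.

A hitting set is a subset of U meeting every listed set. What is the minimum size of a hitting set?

Take T = {N5, N7, N8}. Each listed set contains at least one of these, so T is a hitting set of size 3.
The sets C, D, E are pairwise disjoint, so any hitting set needs a separate item for each — at least 3. Hence 3 is optimal.

3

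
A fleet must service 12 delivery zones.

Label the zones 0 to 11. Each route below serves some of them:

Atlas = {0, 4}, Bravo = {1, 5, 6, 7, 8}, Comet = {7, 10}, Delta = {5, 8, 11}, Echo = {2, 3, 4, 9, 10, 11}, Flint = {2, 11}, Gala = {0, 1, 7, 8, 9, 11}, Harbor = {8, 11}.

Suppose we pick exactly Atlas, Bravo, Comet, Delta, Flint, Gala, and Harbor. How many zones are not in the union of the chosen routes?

1

Union of Atlas, Bravo, Comet, Delta, Flint, Gala, Harbor = {0, 1, 2, 4, 5, 6, 7, 8, 9, 10, 11}.
Not covered: 3 — 1 zone.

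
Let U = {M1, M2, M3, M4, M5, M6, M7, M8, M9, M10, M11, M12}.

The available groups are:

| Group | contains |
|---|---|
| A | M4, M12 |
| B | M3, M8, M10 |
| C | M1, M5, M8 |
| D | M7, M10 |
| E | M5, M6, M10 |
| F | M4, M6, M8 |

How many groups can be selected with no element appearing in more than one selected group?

3

A, C, D are pairwise disjoint (A={M4,M12}; C={M1,M5,M8}; D={M7,M10}).
Every remaining group overlaps one of these, and no 4 of the listed groups are pairwise disjoint, so 3 is the maximum.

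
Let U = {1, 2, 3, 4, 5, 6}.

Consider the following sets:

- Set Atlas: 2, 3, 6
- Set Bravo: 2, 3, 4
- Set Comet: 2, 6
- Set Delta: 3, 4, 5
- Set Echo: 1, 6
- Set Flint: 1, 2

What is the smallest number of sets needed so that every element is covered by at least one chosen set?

3

Comet and Delta and Echo together: Comet ∪ Delta ∪ Echo = {1, 2, 3, 4, 5, 6} — every element is covered.
Only Delta contains 5, so Delta is forced; the remaining 3 elements need at least 2 more sets (each remaining set adds at most 2) — so at least 3 sets are needed, and 3 is optimal.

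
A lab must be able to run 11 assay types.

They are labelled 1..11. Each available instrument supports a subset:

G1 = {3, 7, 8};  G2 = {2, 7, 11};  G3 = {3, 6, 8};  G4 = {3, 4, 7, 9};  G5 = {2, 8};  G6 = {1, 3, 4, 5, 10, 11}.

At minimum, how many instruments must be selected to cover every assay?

4

G3 and G4 and G5 and G6 together: G3 ∪ G4 ∪ G5 ∪ G6 = {1, 2, 3, 4, 5, 6, 7, 8, 9, 10, 11} — every assay is covered.
Only G6 contains 1, so G6 is forced; the remaining 5 assays need at least 3 more instruments (each remaining instrument adds at most 2) — so at least 4 instruments are needed, and 4 is optimal.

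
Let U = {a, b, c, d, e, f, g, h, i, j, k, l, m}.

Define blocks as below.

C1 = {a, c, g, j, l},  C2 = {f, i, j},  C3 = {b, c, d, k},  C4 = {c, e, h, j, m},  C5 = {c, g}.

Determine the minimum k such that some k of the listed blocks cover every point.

4

Take {C1, C2, C3, C4}. Their union is {a, b, c, d, e, f, g, h, i, j, k, l, m}, which is all 13 points.
Only C1 contains a, so C1 is forced; the remaining 8 points need at least 3 more blocks (each remaining block adds at most 3) — so at least 4 blocks are needed, and 4 is optimal.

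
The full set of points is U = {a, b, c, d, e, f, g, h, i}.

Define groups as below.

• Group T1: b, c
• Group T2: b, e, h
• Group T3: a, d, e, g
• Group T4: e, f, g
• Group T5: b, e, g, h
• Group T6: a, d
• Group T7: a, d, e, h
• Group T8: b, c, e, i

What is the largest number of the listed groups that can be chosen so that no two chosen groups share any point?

T1, T4, T6 are pairwise disjoint (T1={b,c}; T4={e,f,g}; T6={a,d}).
Every remaining group overlaps one of these, and no 4 of the listed groups are pairwise disjoint, so 3 is the maximum.

3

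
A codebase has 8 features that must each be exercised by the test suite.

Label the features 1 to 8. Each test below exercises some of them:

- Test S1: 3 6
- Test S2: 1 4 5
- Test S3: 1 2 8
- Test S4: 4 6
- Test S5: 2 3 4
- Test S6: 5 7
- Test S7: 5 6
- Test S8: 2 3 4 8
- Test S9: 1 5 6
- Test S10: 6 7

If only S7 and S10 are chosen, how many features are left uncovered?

Union of S7, S10 = {5, 6, 7}.
Not covered: 1, 2, 3, 4, 8 — 5 features.

5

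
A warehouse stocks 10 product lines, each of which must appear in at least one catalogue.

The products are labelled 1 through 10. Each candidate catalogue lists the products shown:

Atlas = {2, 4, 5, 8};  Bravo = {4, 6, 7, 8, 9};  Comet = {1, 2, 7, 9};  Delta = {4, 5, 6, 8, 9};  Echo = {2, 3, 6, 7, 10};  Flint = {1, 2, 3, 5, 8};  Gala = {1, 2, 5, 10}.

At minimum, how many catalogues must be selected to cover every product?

Bravo and Echo and Flint together: Bravo ∪ Echo ∪ Flint = {1, 2, 3, 4, 5, 6, 7, 8, 9, 10} — every product is covered.
No 2 of the 7 catalogues cover everything (all 21 combinations miss at least one product), so 3 is optimal.

3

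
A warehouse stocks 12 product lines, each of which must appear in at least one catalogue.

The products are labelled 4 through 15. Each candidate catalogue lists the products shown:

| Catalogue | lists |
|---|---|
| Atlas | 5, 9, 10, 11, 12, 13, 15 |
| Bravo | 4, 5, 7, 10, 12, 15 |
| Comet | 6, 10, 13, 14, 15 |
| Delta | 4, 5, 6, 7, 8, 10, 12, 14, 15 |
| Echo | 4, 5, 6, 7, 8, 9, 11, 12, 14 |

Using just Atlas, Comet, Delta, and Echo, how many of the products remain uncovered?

0

Union of Atlas, Comet, Delta, Echo = {4, 5, 6, 7, 8, 9, 10, 11, 12, 13, 14, 15} — that's every product, so 0 are uncovered.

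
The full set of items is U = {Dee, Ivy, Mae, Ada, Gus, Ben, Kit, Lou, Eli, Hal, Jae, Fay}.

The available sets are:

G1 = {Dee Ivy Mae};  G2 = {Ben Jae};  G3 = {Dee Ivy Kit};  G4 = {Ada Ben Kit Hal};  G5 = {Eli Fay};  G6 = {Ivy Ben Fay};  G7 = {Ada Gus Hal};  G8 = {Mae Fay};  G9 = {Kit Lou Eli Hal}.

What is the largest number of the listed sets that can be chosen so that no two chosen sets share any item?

G2, G3, G7, G8 are pairwise disjoint (G2={Ben,Jae}; G3={Dee,Ivy,Kit}; G7={Ada,Gus,Hal}; G8={Mae,Fay}).
Every remaining set overlaps one of these, and no 5 of the listed sets are pairwise disjoint, so 4 is the maximum.

4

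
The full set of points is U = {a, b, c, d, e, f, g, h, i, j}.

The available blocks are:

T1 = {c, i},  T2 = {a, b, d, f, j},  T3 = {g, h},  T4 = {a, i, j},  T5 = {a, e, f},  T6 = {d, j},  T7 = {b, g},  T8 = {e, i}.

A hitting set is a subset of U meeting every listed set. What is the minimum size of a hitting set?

The 4 points {d, f, g, i} hit every block.
The blocks T1, T3, T5, T6 are pairwise disjoint, so any hitting set needs a separate point for each — at least 4. Hence 4 is optimal.

4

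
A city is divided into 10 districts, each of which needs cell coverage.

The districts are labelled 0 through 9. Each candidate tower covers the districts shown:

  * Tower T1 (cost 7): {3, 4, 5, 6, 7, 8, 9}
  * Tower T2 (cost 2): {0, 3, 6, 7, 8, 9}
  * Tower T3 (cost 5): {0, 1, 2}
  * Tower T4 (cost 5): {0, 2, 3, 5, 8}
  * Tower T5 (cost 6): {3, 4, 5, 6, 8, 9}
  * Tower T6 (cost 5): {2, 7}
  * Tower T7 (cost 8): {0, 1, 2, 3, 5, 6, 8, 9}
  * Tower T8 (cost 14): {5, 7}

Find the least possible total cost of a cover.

12

T1, T3 together cover every district (T1 ∪ T3 = {0, 1, 2, 3, 4, 5, 6, 7, 8, 9}); total cost 7 + 5 = 12.
The greedy pick T2, T3, T5 costs 13; no covering selection beats 12.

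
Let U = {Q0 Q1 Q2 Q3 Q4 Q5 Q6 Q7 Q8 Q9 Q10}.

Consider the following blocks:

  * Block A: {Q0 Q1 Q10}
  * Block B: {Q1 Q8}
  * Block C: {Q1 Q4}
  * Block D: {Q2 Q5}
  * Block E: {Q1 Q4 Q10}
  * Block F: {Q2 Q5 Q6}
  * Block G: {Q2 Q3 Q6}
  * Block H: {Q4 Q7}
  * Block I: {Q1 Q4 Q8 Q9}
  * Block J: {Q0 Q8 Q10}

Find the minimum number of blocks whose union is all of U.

5

D, G, H, I, and J cover everything between them: the union {Q0, Q1, Q2, Q3, Q4, Q5, Q6, Q7, Q8, Q9, Q10} is all of U.
No 4 of the 10 blocks cover everything (all 210 combinations miss at least one point), so 5 is optimal.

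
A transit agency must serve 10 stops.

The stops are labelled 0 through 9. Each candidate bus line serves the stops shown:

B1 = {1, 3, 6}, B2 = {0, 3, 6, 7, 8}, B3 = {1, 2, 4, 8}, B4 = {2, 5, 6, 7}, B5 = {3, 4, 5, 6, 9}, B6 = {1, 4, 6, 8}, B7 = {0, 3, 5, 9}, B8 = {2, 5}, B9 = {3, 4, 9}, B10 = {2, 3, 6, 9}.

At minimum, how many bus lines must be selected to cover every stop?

3

B2 and B3 and B5 together: B2 ∪ B3 ∪ B5 = {0, 1, 2, 3, 4, 5, 6, 7, 8, 9} — every stop is covered.
No 2 of the 10 bus lines cover everything (all 45 combinations miss at least one stop), so 3 is optimal.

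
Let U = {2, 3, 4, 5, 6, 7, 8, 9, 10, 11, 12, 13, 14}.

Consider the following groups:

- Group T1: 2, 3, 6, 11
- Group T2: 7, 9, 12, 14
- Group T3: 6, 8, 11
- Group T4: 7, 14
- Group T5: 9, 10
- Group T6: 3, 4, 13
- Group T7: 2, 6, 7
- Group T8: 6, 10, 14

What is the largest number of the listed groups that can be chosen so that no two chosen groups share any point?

T3, T4, T5, T6 are pairwise disjoint (T3={6,8,11}; T4={7,14}; T5={9,10}; T6={3,4,13}).
Every remaining group overlaps one of these, and no 5 of the listed groups are pairwise disjoint, so 4 is the maximum.

4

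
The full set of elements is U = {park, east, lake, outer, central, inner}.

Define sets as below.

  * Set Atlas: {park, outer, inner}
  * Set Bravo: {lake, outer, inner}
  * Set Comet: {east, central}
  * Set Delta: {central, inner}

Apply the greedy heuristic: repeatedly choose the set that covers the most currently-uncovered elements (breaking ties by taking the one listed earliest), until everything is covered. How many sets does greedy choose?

3

Greedy: pick Atlas (covers 3 new) → pick Comet (covers 2 new) → pick Bravo (covers 1 new). Total picks: 3.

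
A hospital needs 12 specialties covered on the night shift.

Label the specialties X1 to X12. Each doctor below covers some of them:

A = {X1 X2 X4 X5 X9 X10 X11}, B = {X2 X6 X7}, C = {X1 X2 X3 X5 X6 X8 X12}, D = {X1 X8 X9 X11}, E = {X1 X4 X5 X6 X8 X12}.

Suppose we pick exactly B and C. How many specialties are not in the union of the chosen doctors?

Union of B, C = {X1, X2, X3, X5, X6, X7, X8, X12}.
Not covered: X4, X9, X10, X11 — 4 specialties.

4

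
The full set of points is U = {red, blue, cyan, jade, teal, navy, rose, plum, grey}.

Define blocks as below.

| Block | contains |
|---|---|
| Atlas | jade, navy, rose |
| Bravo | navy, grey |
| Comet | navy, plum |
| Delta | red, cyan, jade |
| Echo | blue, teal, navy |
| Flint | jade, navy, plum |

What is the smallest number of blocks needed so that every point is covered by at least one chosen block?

Take {Atlas, Bravo, Delta, Echo, Flint}. Their union is {red, blue, cyan, jade, teal, navy, rose, plum, grey}, which is all 9 points.
No 4 of the 6 blocks cover everything (all 15 combinations miss at least one point), so 5 is optimal.

5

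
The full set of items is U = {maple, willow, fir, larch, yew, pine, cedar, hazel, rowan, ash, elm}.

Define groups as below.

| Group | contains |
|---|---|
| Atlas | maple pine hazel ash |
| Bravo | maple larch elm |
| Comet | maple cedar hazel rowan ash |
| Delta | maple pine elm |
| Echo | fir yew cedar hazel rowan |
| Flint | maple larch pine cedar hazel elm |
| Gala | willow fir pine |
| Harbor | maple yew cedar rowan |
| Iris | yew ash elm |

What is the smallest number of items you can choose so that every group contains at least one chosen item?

H = {maple, fir, yew} meets every group (each contains at least one member of H), and |H| = 3.
No choice of 2 items meets every group, so 3 is the minimum.

3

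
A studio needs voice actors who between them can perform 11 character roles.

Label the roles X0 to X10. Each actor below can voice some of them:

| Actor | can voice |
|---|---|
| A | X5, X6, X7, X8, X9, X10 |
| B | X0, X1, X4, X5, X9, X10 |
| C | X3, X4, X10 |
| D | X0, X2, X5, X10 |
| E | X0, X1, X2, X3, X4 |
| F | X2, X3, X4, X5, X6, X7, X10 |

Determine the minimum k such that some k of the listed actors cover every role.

2

A and E together: A ∪ E = {X0, X1, X2, X3, X4, X5, X6, X7, X8, X9, X10} — every role is covered.
No single actor has all 11 roles (the largest, F, has 7), so 2 is optimal.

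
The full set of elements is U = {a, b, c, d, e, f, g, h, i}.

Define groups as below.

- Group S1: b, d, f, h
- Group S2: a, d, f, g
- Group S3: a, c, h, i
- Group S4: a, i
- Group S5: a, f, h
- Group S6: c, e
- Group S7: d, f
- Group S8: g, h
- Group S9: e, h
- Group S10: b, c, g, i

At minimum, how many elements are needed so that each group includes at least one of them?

T = {c, d, h, i} meets every group (each contains at least one member of T), and |T| = 4.
The groups S4, S6, S7, S8 are pairwise disjoint, so any hitting set needs a separate element for each — at least 4. Hence 4 is optimal.

4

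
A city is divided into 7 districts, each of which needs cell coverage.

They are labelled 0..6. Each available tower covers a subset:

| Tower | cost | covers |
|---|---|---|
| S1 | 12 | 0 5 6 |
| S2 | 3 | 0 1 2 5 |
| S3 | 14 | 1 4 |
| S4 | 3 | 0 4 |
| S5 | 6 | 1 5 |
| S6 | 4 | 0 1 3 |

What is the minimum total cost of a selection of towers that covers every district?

22

S1, S2, S4, S6 together cover every district (S1 ∪ S2 ∪ S4 ∪ S6 = {0, 1, 2, 3, 4, 5, 6}); total cost 12 + 3 + 3 + 4 = 22.
No covering selection has total cost below 22.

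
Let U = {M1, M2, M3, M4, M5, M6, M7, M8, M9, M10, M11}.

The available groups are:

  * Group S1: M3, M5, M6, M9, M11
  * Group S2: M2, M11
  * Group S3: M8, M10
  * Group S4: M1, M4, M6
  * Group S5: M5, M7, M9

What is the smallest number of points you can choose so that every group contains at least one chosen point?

H = {M1, M5, M10, M11} meets every group (each contains at least one member of H), and |H| = 4.
The groups S2, S3, S4, S5 are pairwise disjoint, so any hitting set needs a separate point for each — at least 4. Hence 4 is optimal.

4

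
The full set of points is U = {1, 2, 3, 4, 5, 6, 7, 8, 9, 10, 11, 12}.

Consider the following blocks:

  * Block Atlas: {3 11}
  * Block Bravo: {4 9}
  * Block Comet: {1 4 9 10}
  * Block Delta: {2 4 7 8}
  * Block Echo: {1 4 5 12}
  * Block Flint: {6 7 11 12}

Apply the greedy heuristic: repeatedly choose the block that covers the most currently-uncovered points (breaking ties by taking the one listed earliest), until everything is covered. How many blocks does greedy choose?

Greedy: pick Comet (covers 4 new) → pick Flint (covers 4 new) → pick Delta (covers 2 new) → pick Atlas (covers 1 new) → pick Echo (covers 1 new). Total picks: 5.

5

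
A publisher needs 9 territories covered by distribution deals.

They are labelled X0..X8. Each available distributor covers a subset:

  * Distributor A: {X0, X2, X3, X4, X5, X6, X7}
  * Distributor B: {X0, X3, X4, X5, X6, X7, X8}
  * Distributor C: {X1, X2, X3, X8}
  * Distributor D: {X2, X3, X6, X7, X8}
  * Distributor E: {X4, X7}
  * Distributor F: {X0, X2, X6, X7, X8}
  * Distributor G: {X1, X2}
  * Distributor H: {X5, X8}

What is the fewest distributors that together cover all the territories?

B and G together: B ∪ G = {X0, X1, X2, X3, X4, X5, X6, X7, X8} — every territory is covered.
No single distributor has all 9 territories (the largest, A, has 7), so 2 is optimal.

2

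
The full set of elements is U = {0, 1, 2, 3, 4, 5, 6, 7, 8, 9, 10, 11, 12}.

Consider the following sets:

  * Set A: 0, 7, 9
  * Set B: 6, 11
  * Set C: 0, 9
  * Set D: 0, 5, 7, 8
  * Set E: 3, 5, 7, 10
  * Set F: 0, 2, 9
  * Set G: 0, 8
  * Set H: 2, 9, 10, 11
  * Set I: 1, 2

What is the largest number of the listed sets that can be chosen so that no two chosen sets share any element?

4

B, E, G, I are pairwise disjoint (B={6,11}; E={3,5,7,10}; G={0,8}; I={1,2}).
Every remaining set overlaps one of these, and no 5 of the listed sets are pairwise disjoint, so 4 is the maximum.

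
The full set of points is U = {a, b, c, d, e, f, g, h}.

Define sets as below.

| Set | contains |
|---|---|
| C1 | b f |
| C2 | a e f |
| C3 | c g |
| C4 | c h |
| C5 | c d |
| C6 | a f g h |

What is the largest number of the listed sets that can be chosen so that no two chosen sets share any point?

C2, C3 are pairwise disjoint (C2={a,e,f}; C3={c,g}).
Every remaining set overlaps one of these, and no 3 of the listed sets are pairwise disjoint, so 2 is the maximum.

2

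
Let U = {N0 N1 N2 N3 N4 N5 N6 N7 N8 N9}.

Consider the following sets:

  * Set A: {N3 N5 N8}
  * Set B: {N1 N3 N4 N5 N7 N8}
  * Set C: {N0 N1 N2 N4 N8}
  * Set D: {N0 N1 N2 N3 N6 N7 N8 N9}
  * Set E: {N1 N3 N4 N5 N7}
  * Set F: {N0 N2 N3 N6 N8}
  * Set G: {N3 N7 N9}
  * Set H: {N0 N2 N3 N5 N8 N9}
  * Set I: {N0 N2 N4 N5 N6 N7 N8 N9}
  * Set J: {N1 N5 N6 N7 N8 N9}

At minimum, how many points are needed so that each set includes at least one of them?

2

T = {N3, N8} meets every set (each contains at least one member of T), and |T| = 2.
The sets C, G are pairwise disjoint, so any hitting set needs a separate point for each — at least 2. Hence 2 is optimal.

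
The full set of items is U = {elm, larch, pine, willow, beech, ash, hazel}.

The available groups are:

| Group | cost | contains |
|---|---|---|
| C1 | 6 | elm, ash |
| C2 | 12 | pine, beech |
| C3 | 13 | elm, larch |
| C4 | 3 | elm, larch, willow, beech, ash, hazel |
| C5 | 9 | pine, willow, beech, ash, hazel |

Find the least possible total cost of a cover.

12

C4, C5 together cover every item (C4 ∪ C5 = {elm, larch, pine, willow, beech, ash, hazel}); total cost 3 + 9 = 12.
No covering selection has total cost below 12.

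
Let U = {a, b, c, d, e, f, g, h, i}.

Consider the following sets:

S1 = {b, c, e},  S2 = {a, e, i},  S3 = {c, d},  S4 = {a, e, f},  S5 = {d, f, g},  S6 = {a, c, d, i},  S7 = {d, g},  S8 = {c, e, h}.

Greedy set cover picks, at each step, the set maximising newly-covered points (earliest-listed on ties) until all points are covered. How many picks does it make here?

Greedy: pick S6 (covers 4 new) → pick S1 (covers 2 new) → pick S5 (covers 2 new) → pick S8 (covers 1 new). Total picks: 4.

4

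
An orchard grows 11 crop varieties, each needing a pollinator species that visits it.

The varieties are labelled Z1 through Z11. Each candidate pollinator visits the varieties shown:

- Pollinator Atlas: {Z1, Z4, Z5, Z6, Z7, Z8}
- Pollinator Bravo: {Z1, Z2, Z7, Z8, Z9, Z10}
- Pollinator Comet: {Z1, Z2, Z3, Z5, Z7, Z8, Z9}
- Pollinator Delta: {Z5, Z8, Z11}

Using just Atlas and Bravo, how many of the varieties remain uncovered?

2

Union of Atlas, Bravo = {Z1, Z2, Z4, Z5, Z6, Z7, Z8, Z9, Z10}.
Not covered: Z3, Z11 — 2 varieties.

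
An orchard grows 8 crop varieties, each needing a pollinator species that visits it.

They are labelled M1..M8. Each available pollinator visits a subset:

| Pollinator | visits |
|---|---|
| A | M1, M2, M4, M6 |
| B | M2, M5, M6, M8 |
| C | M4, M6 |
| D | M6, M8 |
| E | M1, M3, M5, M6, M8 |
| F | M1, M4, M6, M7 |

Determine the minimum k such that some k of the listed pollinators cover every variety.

3

A and E and F together: A ∪ E ∪ F = {M1, M2, M3, M4, M5, M6, M7, M8} — every variety is covered.
Only E contains M3, so E is forced; the remaining 3 varieties need at least 2 more pollinators (each remaining pollinator adds at most 2) — so at least 3 pollinators are needed, and 3 is optimal.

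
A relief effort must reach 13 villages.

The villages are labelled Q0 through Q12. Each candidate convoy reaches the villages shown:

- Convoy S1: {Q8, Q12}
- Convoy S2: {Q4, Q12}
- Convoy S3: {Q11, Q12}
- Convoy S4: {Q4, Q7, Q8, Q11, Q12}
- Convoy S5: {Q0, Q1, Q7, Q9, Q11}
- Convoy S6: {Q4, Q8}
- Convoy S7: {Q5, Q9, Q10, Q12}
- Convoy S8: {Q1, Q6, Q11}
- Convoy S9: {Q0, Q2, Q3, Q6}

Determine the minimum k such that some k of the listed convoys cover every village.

S5 and S6 and S7 and S9 together: S5 ∪ S6 ∪ S7 ∪ S9 = {Q0, Q1, Q2, Q3, Q4, Q5, Q6, Q7, Q8, Q9, Q10, Q11, Q12} — every village is covered.
Only S7 contains Q5, so S7 is forced; the remaining 9 villages need at least 3 more convoys (each remaining convoy adds at most 4) — so at least 4 convoys are needed, and 4 is optimal.

4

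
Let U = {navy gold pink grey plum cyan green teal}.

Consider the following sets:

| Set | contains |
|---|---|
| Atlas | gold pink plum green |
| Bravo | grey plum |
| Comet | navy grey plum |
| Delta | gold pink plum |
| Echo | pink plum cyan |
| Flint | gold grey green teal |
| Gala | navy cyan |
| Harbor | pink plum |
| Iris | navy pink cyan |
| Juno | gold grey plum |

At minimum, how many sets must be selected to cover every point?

Bravo, Flint, and Iris cover everything between them: the union {navy, gold, pink, grey, plum, cyan, green, teal} is all of U.
Only Flint contains teal, so Flint is forced; the remaining 4 points need at least 2 more sets (each remaining set adds at most 3) — so at least 3 sets are needed, and 3 is optimal.

3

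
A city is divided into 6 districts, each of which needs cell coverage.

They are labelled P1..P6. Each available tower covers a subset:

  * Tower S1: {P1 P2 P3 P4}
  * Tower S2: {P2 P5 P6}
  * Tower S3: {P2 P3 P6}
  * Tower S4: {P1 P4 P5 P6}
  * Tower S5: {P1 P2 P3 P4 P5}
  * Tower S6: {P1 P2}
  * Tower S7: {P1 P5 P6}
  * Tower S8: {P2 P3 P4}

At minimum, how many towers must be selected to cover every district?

Take {S1, S7}. Their union is {P1, P2, P3, P4, P5, P6}, which is all 6 districts.
No single tower has all 6 districts (the largest, S5, has 5), so 2 is optimal.

2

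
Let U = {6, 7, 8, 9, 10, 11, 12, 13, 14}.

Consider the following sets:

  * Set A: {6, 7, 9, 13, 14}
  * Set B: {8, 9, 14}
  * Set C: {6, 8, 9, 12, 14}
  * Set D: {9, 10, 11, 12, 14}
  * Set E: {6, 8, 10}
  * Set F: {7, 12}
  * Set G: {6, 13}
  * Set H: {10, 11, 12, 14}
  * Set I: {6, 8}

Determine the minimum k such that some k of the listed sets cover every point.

A and B and H together: A ∪ B ∪ H = {6, 7, 8, 9, 10, 11, 12, 13, 14} — every point is covered.
No 2 of the 9 sets cover everything (all 36 combinations miss at least one point), so 3 is optimal.

3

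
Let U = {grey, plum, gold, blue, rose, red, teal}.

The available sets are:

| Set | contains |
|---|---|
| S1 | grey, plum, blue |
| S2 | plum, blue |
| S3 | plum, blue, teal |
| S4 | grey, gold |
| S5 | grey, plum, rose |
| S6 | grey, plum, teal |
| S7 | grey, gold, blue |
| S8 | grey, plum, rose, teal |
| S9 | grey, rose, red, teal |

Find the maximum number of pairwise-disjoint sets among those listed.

S2, S4 are pairwise disjoint (S2={plum,blue}; S4={grey,gold}).
Every remaining set overlaps one of these, and no 3 of the listed sets are pairwise disjoint, so 2 is the maximum.

2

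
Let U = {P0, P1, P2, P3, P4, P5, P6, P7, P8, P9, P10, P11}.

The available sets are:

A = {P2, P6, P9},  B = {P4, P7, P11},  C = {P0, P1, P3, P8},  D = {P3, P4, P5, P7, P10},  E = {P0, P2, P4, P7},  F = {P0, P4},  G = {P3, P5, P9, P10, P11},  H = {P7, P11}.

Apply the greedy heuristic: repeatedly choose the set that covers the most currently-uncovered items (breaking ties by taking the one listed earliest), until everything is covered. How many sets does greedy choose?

Greedy: pick D (covers 5 new) → pick A (covers 3 new) → pick C (covers 3 new) → pick B (covers 1 new). Total picks: 4.

4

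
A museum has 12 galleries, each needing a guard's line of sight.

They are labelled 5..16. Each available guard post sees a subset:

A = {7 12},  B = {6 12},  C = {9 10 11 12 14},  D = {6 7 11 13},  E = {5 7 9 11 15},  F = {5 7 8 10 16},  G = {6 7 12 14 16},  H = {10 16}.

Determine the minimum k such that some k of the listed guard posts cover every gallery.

C and D and E and F together: C ∪ D ∪ E ∪ F = {5, 6, 7, 8, 9, 10, 11, 12, 13, 14, 15, 16} — every gallery is covered.
No 3 of the 8 guard posts cover everything (all 56 combinations miss at least one gallery), so 4 is optimal.

4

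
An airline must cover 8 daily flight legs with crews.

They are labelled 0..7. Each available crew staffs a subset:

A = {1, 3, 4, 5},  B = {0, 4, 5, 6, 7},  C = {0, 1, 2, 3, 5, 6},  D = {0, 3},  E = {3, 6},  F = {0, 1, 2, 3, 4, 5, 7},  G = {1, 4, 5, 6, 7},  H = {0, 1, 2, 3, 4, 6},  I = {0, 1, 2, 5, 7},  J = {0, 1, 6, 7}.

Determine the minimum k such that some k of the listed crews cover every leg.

2

C and G together: C ∪ G = {0, 1, 2, 3, 4, 5, 6, 7} — every leg is covered.
No single crew has all 8 legs (the largest, F, has 7), so 2 is optimal.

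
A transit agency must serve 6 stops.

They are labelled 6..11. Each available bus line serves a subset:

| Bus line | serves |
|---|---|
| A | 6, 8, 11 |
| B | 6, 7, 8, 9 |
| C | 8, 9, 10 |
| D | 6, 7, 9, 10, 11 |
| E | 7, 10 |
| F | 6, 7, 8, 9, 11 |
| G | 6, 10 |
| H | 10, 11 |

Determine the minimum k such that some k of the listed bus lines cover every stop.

Take {F, G}. Their union is {6, 7, 8, 9, 10, 11}, which is all 6 stops.
No single bus line has all 6 stops (the largest, D, has 5), so 2 is optimal.

2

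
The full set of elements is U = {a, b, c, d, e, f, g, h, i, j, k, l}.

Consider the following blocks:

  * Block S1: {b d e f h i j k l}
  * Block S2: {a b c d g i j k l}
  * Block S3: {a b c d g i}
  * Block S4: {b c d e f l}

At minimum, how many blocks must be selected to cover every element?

2

S1 and S3 together: S1 ∪ S3 = {a, b, c, d, e, f, g, h, i, j, k, l} — every element is covered.
No single block has all 12 elements (the largest, S1, has 9), so 2 is optimal.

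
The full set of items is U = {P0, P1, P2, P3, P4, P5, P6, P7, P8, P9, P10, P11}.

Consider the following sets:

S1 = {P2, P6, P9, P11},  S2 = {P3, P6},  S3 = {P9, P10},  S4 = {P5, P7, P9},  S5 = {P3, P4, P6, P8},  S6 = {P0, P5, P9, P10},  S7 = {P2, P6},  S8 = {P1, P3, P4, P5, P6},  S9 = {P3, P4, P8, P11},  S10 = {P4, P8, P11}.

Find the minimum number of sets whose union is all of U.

5

S1, S4, S6, S8, and S9 cover everything between them: the union {P0, P1, P2, P3, P4, P5, P6, P7, P8, P9, P10, P11} is all of U.
No 4 of the 10 sets cover everything (all 210 combinations miss at least one item), so 5 is optimal.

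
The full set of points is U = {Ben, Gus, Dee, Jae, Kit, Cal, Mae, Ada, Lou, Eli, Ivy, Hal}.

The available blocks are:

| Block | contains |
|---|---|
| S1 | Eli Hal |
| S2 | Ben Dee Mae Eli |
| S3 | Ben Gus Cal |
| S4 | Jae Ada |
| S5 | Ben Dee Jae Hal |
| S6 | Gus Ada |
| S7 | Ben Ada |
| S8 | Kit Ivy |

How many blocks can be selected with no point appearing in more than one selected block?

S1, S3, S4, S8 are pairwise disjoint (S1={Eli,Hal}; S3={Ben,Gus,Cal}; S4={Jae,Ada}; S8={Kit,Ivy}).
Every remaining block overlaps one of these, and no 5 of the listed blocks are pairwise disjoint, so 4 is the maximum.

4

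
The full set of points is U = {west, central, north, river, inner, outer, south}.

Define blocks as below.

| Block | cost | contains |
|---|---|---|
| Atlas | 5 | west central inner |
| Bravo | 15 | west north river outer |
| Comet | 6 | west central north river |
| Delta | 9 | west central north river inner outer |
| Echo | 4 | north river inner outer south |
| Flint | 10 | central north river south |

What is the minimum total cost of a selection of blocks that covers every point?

Atlas, Echo together cover every point (Atlas ∪ Echo = {west, central, north, river, inner, outer, south}); total cost 5 + 4 = 9.
No covering selection has total cost below 9.

9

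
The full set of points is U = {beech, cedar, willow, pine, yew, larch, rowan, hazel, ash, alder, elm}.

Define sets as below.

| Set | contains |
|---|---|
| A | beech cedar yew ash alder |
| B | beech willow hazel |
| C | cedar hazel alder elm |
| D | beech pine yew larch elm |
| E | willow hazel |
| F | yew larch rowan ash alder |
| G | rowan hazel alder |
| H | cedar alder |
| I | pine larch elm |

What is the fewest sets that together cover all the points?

A, B, D, and G cover everything between them: the union {beech, cedar, willow, pine, yew, larch, rowan, hazel, ash, alder, elm} is all of U.
No 3 of the 9 sets cover everything (all 84 combinations miss at least one point), so 4 is optimal.

4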